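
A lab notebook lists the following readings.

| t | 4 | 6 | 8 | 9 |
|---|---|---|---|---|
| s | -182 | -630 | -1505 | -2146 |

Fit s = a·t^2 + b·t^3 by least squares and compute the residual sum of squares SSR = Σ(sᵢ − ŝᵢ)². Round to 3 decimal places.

Forming MᵀM = [[12209, 100617]; [100617, 844337]] and Mᵀs = [-295738, -2482722]ᵀ gives MᵀM·[a, b]ᵀ = Mᵀs.
Eliminating b: 844337·(row 1) − 100617·(row 2) gives 184729744·a = 844337·(-295738) − 100617·(-2482722) = 101503768, so a = 12687971/23091218.
Then b = ((-2482722) − 100617·(12687971/23091218))/844337 = -69410319/23091218.
Residuals: 18325602/11545609, -5802696/11545609, -423063/372439, 9321536/11545609; SSR = 54426925/11545609.

SSR = 4.714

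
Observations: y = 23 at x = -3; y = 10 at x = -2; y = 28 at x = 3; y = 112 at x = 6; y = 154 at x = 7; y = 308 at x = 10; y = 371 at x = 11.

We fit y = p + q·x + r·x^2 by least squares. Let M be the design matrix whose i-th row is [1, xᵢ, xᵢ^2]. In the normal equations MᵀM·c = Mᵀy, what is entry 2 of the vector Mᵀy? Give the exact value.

Entry 2 ↔ basis x, so (Mᵀy)_{2} = Σᵢ (x)·yᵢ = (-3)·(23) + (-2)·(10) + (3)·(28) + (6)·(112) + (7)·(154) + (10)·(308) + (11)·(371) = 8906.

8906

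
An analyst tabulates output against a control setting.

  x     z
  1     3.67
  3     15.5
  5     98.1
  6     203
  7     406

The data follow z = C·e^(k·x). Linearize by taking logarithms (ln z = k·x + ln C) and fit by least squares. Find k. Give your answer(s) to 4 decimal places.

k = 0.8022

Taking logs, ln z = k·x + ln C, so regress ln z on x.
Σx = 22.0000, Σ(x)² = 120.0000, Σln z = 19.9466, Σx·ln z = 106.3764.
Equations: 120.0000·k + 22.0000·ln C = 106.3764;  22.0000·k + 5·ln C = 19.9466.
Δ = 120.0000·5 − (22.0000)² = 116.0000; k = (106.3764·5 − 22.0000·19.9466)/116.0000 = 0.80222, ln C = (120.0000·19.9466 − 22.0000·106.3764)/116.0000 = 0.45956.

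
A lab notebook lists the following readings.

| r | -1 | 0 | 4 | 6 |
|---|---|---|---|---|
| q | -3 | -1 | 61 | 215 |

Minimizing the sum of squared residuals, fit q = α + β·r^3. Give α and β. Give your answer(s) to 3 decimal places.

α = -1.933, β = 1.003

Normal-equation sums: Σ1 = 4, Σr^3 = 279, Σr^3·r^3 = 50753.
Moment sums: Σq = 272, Σr^3·q = 50347.
XᵀX·[α, β]ᵀ = Xᵀq becomes [[4, 279]; [279, 50753]]·[α, β]ᵀ = [272, 50347]ᵀ.
Eliminating β: 50753·(row 1) − 279·(row 2) gives 125171·α = 50753·272 − 279·50347 = -241997, so α = -241997/125171.
Then β = (50347 − 279·(-241997/125171))/50753 = 125500/125171.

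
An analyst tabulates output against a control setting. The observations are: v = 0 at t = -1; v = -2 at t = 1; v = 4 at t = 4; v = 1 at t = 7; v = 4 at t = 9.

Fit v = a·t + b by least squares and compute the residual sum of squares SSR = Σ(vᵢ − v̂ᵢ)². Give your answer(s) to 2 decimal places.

Sums needed: Σt·t = 148, Σt = 20, Σ1 = 5.
Right-hand side: Σt·v = 57, Σv = 7.
So XᵀX·[a, b]ᵀ = Xᵀv: [[148, 20]; [20, 5]]·[a, b]ᵀ = [57, 7]ᵀ.
Determinant 148·5 − 20² = 340.
a = (57·5 − 20·7)/340 = 29/68; b = (148·7 − 20·57)/340 = -26/85.
Residuals: 249/340, -721/340, 13/5, -571/340, 159/340; SSR = 5043/340.

SSR = 14.83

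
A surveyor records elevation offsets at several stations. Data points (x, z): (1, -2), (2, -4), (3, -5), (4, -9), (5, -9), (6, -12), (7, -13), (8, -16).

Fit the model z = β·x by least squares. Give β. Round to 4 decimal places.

β = -1.9461

Normal-equation sums: Σx·x = 204.
For Mᵀz: Σx·z = -397.
MᵀM·[β]ᵀ = Mᵀz becomes [[204]]·[β]ᵀ = [-397]ᵀ.
Hence β = -397 / 204 ≈ -1.94608.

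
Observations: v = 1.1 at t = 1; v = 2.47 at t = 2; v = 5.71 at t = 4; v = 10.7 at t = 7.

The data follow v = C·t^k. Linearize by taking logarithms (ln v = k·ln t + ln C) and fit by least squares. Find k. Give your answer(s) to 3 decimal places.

k = 1.174

Let Y = ln v. Fitting Y = k·ln t + ln C by least squares:
XᵀX = [[6.1888, 4.0254]; [4.0254, 4]], rhs = [7.6543, 5.1120]ᵀ  (here Σln t = 4.0254, Σ(ln t)² = 6.1888, Σln v = 5.1120, Σln t·ln v = 7.6543).
Δ = 6.1888·4 − (4.0254)² = 8.5519; k = (7.6543·4 − 4.0254·5.1120)/8.5519 = 1.17395, ln C = (6.1888·5.1120 − 4.0254·7.6543)/8.5519 = 0.09660.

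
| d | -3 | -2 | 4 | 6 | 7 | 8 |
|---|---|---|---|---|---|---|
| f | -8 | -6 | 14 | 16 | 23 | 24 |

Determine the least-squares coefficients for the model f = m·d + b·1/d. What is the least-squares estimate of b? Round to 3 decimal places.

AᵀA·[m, b]ᵀ = Aᵀf reads: 178·m + 6·b = 541;  6·m + (13757/28224)·b = 761/42.
Eliminating b: (13757/28224)·(row 1) − 6·(row 2) gives (716341/14112)·m = (13757/28224)·541 − 6·(761/42) = 4374185/28224, so m = 4374185/1432682.
Then b = ((761/42) − 6·(4374185/1432682))/(13757/28224) = -293664/716341.

b = -0.410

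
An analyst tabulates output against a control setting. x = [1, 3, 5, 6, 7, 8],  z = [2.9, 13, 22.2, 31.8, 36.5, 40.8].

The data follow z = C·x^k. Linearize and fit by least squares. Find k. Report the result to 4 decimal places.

k = 1.2843

Let Y = ln z. Fitting Y = k·ln x + ln C by least squares:
Σln x = 8.5252, Σ(ln x)² = 15.1183, Σln z = 17.4952, Σln x·ln z = 28.7179.
Equations: 15.1183·k + 8.5252·ln C = 28.7179;  8.5252·k + 6·ln C = 17.4952.
Δ = 15.1183·6 − (8.5252)² = 18.0313; k = (28.7179·6 − 8.5252·17.4952)/18.0313 = 1.28430, ln C = (15.1183·17.4952 − 8.5252·28.7179)/18.0313 = 1.09106.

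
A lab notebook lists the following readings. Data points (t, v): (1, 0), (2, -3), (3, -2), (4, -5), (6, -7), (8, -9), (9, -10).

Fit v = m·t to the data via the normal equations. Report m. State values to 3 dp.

The normal system AᵀA·[m]ᵀ = Aᵀv is [[211]]·[m]ᵀ = [-236]ᵀ.
m = (-236)/211 = -1.11848.

m = -1.118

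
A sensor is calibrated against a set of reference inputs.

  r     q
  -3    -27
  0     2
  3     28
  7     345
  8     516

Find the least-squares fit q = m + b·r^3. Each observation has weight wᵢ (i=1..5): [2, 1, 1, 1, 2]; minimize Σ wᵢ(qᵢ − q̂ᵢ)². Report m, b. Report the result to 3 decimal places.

m = 0.711, b = 1.006

Compute the Gram sums: Σwᵢ·1 = 7, Σwᵢ·r^3 = 1340, Σwᵢ·r^3·r^3 = 644124.
And Σwᵢ·q = 1353, Σwᵢ·r^3·q = 648933.
XᵀWX·[m, b]ᵀ = XᵀWq becomes [[7, 1340]; [1340, 644124]]·[m, b]ᵀ = [1353, 648933]ᵀ.
Eliminating b: 644124·(row 1) − 1340·(row 2) gives 2713268·m = 644124·1353 − 1340·648933 = 1929552, so m = 482388/678317.
Then b = (648933 − 1340·(482388/678317))/644124 = 2729511/2713268.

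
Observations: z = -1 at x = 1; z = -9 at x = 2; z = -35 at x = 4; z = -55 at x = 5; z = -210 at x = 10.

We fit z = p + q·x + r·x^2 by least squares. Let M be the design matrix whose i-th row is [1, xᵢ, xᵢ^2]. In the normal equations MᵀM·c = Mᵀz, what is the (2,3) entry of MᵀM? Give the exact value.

1198

Row 2 ↔ basis x, column 3 ↔ basis x^2, so (MᵀM)_{2,3} = Σᵢ (x)·(x^2) = (1)·(1) + (2)·(4) + (4)·(16) + (5)·(25) + (10)·(100) = 1198.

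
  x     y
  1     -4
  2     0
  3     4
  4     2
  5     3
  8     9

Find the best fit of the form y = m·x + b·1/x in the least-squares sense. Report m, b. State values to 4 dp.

Compute the Gram sums: Σx·x = 119, Σx·1/x = 6, Σ1/x·1/x = 21301/14400.
Right-hand side: Σx·y = 103, Σ1/x·y = -53/120.
AᵀA·[m, b]ᵀ = Aᵀy becomes [[119, 6]; [6, 21301/14400]]·[m, b]ᵀ = [103, -53/120]ᵀ.
Eliminating b: (21301/14400)·(row 1) − 6·(row 2) gives (2016419/14400)·m = (21301/14400)·103 − 6·(-53/120) = 2232163/14400, so m = 2232163/2016419.
Then b = ((-53/120) − 6·(2232163/2016419))/(21301/14400) = -9656040/2016419.

m = 1.1070, b = -4.7887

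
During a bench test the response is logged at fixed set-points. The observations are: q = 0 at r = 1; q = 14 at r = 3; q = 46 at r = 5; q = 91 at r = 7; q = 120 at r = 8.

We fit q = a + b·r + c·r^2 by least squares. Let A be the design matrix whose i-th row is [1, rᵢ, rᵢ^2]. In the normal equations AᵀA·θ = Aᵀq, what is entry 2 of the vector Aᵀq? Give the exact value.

1869

Entry 2 ↔ basis r, so (Aᵀq)_{2} = Σᵢ (r)·qᵢ = (1)·(0) + (3)·(14) + (5)·(46) + (7)·(91) + (8)·(120) = 1869.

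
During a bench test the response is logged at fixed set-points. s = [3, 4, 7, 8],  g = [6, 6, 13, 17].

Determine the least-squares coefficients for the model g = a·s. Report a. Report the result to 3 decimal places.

a = 1.949

Entries of XᵀX: Σs·s = 138.
And Σs·g = 269.
Normal equations: [[138]]·[a]ᵀ = [269]ᵀ.
a = 269/138 = 1.94928.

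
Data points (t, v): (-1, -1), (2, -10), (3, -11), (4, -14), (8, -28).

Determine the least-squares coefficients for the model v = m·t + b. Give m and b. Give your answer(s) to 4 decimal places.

m = -2.9720, b = -3.2897

AᵀA·[m, b]ᵀ = Aᵀv reads: 94·m + 16·b = -332;  16·m + 5·b = -64.
(Σt·t = 94, Σt = 16, Σ1 = 5, Σt·v = -332, Σv = -64.)
Δ = 94·5 − 16² = 214.
m = ((-332)·5 − 16·(-64))/214 = -318/107; b = (94·(-64) − 16·(-332))/214 = -352/107.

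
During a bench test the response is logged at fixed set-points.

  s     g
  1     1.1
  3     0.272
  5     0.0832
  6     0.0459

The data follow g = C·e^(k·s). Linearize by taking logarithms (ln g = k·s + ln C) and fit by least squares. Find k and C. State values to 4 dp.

k = -0.6323, C = 1.9691

Taking logs, ln g = k·s + ln C, so regress ln g on s.
Over the data: Σs = 15.0000, Σ(s)² = 71.0000, Σln g = -6.7744, Σs·ln g = -34.7308.
Normal system: [[71.0000, 15.0000]; [15.0000, 4]]·[k, ln C]ᵀ = [-34.7308, -6.7744]ᵀ.
Δ = 71.0000·4 − (15.0000)² = 59.0000; k = (-34.7308·4 − 15.0000·-6.7744)/59.0000 = -0.63232, ln C = (71.0000·-6.7744 − 15.0000·-34.7308)/59.0000 = 0.67758, so C = exp(0.67758) = 1.96910.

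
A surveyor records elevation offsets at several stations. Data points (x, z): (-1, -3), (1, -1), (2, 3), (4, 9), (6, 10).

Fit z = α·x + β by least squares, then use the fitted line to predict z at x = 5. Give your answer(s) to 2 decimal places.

Compute the Gram sums: Σx·x = 58, Σx = 12, Σ1 = 5.
Moment sums: Σx·z = 104, Σz = 18.
Δ = 58·5 − 12² = 146.
α = (104·5 − 12·18)/146 = 152/73; β = (58·18 − 12·104)/146 = -102/73.
At x = 5: ẑ = (152/73)·(5) + (-102/73)·(1) = 658/73.

ẑ = 9.01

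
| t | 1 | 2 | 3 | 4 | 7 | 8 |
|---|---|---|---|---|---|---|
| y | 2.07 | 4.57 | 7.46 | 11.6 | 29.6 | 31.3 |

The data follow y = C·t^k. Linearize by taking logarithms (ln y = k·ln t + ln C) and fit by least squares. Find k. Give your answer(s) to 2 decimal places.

k = 1.35

Linearized form: ln y = k·ln t + ln C. From the 6 transformed points,
Σln t = 7.2034, Σ(ln t)² = 11.7199, Σln y = 13.5390, Σln t·ln y = 20.4119.
Equations: 11.7199·k + 7.2034·ln C = 20.4119;  7.2034·k + 6·ln C = 13.5390.
Solving (det = 18.4301): k = 1.35346, ln C = 0.63159.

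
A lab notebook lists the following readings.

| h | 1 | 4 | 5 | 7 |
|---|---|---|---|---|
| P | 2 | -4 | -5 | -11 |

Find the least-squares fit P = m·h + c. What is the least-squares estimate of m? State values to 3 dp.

m = -2.107

With design matrix A, AᵀA = [[91, 17]; [17, 4]] and AᵀP = [-116, -18]ᵀ.
Eliminating c: 4·(row 1) − 17·(row 2) gives 75·m = 4·(-116) − 17·(-18) = -158, so m = -158/75.
Then c = ((-18) − 17·(-158/75))/4 = 334/75.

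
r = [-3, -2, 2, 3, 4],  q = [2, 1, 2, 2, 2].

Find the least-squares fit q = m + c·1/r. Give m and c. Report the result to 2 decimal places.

m = 1.76, c = 0.71

Setting ∂/∂m … = 0 gives: 5·m + (1/4)·c = 9;  (1/4)·m + (113/144)·c = 1.
(Σ1 = 5, Σ1/r = 1/4, Σ1/r·1/r = 113/144, Σq = 9, Σ1/r·q = 1.)
Determinant 5·(113/144) − (1/4)² = 139/36.
m = (9·(113/144) − (1/4)·1)/(139/36) = 981/556; c = (5·1 − (1/4)·9)/(139/36) = 99/139.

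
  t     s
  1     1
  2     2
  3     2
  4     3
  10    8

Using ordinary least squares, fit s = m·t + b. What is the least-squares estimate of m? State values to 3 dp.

m = 0.780

The normal system XᵀX·[m, b]ᵀ = Xᵀs is [[130, 20]; [20, 5]]·[m, b]ᵀ = [103, 16]ᵀ.
Eliminating b: 5·(row 1) − 20·(row 2) gives 250·m = 5·103 − 20·16 = 195, so m = 39/50.
Then b = (16 − 20·(39/50))/5 = 2/25.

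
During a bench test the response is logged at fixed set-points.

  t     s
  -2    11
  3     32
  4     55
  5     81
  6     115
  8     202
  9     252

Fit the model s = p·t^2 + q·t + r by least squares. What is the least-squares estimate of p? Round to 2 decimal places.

From the data, Σt^2·t^2 = 12931, Σt^2·t = 1665, Σt^2 = 235, Σt·t = 235, Σt = 33, Σ1 = 7.
For Xᵀs: Σt^2·s = 40717, Σt·s = 5273, Σs = 748.
Normal equations: [[12931, 1665, 235]; [1665, 235, 33]; [235, 33, 7]]·[p, q, r]ᵀ = [40717, 5273, 748]ᵀ.
Row-reducing yields p = 9711/3283, q = 16319/13132, r = 3181/1876.

p = 2.96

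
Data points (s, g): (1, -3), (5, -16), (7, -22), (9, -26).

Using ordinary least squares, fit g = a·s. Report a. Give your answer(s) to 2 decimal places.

MᵀM·[a]ᵀ = Mᵀg reads: 156·a = -471.
a = (-471)/156 = -3.01923.

a = -3.02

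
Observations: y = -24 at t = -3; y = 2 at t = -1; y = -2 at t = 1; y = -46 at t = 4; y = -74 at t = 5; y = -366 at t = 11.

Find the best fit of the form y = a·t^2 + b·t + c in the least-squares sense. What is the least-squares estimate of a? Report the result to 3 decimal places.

a = -3.024

Setting ∂/∂a … = 0 gives: 15605·a + 1493·b + 173·c = -47088;  1493·a + 173·b + 17·c = -4512;  173·a + 17·b + 6·c = -510.
Row-reducing yields a = -241697/79915, b = -1979/7265, c = 237834/79915.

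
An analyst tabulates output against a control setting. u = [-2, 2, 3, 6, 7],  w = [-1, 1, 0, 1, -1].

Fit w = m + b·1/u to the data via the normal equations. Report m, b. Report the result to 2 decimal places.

With design matrix A, AᵀA = [[5, 9/14]; [9/14, 1163/1764]] and Aᵀw = [0, 43/42]ᵀ.
Δ = 5·(1163/1764) − (9/14)² = 2543/882.
m = (0·(1163/1764) − (9/14)·(43/42))/(2543/882) = -1161/5086; b = (5·(43/42) − (9/14)·0)/(2543/882) = 4515/2543.

m = -0.23, b = 1.78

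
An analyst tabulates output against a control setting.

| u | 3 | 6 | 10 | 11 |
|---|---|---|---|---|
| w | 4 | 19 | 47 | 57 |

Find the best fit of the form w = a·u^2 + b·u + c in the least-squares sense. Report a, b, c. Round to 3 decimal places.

The normal equations are: 26018·a + 2574·b + 266·c = 12317;  2574·a + 266·b + 30·c = 1223;  266·a + 30·b + 4·c = 127.
(Σu^2·u^2 = 26018, Σu^2·u = 2574, Σu^2 = 266, Σu·u = 266, Σu = 30, Σ1 = 4, Σu^2·w = 12317, Σu·w = 1223, Σw = 127.)
Inverting the 3×3 Gram matrix, [a, b, c]ᵀ = [24/71, 259/142, -313/71]ᵀ.

a = 0.338, b = 1.824, c = -4.408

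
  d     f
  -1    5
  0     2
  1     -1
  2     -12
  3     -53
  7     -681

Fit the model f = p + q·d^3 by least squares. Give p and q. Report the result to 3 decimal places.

p = 2.158, q = -1.992

Normal-equation sums: Σ1 = 6, Σd^3 = 378, Σd^3·d^3 = 118444.
Right-hand side: Σf = -740, Σd^3·f = -235116.
Determinant 6·118444 − 378² = 567780.
p = ((-740)·118444 − 378·(-235116))/567780 = 306322/141945; q = (6·(-235116) − 378·(-740))/567780 = -94248/47315.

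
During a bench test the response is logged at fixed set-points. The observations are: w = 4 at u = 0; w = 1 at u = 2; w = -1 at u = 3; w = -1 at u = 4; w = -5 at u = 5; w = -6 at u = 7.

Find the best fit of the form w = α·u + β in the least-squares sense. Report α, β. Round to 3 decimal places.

Normal-equation sums: Σu·u = 103, Σu = 21, Σ1 = 6.
Right-hand side: Σu·w = -72, Σw = -8.
Eliminating β: 6·(row 1) − 21·(row 2) gives 177·α = 6·(-72) − 21·(-8) = -264, so α = -88/59.
Then β = ((-8) − 21·(-88/59))/6 = 688/177.

α = -1.492, β = 3.887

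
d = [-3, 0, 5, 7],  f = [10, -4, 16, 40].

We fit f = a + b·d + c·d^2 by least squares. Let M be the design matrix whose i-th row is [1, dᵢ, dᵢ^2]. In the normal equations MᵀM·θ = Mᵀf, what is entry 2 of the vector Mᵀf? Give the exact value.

Entry 2 ↔ basis d, so (Mᵀf)_{2} = Σᵢ (d)·fᵢ = (-3)·(10) + (0)·(-4) + (5)·(16) + (7)·(40) = 330.

330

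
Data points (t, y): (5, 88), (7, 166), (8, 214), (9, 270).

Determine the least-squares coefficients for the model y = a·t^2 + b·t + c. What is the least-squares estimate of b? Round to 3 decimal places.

b = -1.009

Forming MᵀM = [[13683, 1709, 219]; [1709, 219, 29]; [219, 29, 4]] and Mᵀy = [45900, 5744, 738]ᵀ gives MᵀM·[a, b, c]ᵀ = Mᵀy.
Inverting the 3×3 Gram matrix, [a, b, c]ᵀ = [73/22, -111/110, 558/55]ᵀ.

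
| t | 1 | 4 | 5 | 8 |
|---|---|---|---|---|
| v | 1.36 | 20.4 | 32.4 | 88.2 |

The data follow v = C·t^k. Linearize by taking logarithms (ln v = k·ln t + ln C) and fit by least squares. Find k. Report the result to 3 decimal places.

Let Y = ln v. Fitting Y = k·ln t + ln C by least squares:
AᵀA = [[8.8362, 5.0752]; [5.0752, 4]], rhs = [19.0934, 11.2808]ᵀ  (here Σln t = 5.0752, Σ(ln t)² = 8.8362, Σln v = 11.2808, Σln t·ln v = 19.0934).
Solving (det = 9.5873): k = 1.99446, ln C = 0.28963.

k = 1.994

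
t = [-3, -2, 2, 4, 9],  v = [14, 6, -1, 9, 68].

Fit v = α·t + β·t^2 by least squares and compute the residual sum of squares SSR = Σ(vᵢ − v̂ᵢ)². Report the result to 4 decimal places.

SSR = 5.6467

XᵀX·[α, β]ᵀ = Xᵀv reads: 114·α + 766·β = 592;  766·α + 6930·β = 5798.
(Σt·t = 114, Σt·t^2 = 766, Σt^2·t^2 = 6930, Σt·v = 592, Σt^2·v = 5798.)
Δ = 114·6930 − 766² = 203264.
α = (592·6930 − 766·5798)/203264 = -84677/50816; β = (114·5798 − 766·592)/203264 = 51875/50816.
Residuals: -4741/25408, -35979/25408, -44481/25408, -8487/12704, 7853/25408; SSR = 143471/25408.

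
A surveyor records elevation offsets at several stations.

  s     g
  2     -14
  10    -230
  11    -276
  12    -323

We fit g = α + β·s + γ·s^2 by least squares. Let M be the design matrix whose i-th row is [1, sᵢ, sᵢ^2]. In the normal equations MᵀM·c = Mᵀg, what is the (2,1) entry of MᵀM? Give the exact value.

Row 2 ↔ basis s, column 1 ↔ basis 1, so (MᵀM)_{2,1} = Σᵢ s = (2)·(1) + (10)·(1) + (11)·(1) + (12)·(1) = 35.

35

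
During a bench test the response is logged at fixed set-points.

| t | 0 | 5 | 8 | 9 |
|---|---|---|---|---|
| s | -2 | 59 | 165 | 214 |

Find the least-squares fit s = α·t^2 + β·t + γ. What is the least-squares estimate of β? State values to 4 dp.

β = -2.6441

Compute the Gram sums: Σt^2·t^2 = 11282, Σt^2·t = 1366, Σt^2 = 170, Σt·t = 170, Σt = 22, Σ1 = 4.
And Σt^2·s = 29369, Σt·s = 3541, Σs = 436.
Normal equations: [[11282, 1366, 170]; [1366, 170, 22]; [170, 22, 4]]·[α, β, γ]ᵀ = [29369, 3541, 436]ᵀ.
Row-reducing yields α = 6413/2172, β = -5743/2172, γ = -703/362.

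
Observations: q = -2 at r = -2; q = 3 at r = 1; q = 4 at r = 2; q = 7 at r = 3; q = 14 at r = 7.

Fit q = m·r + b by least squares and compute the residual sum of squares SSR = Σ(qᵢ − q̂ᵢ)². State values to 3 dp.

Setting ∂/∂m … = 0 gives: 67·m + 11·b = 134;  11·m + 5·b = 26.
(Σr·r = 67, Σr = 11, Σ1 = 5, Σr·q = 134, Σq = 26.)
Δ = 67·5 − 11² = 214.
m = (134·5 − 11·26)/214 = 192/107; b = (67·26 − 11·134)/214 = 134/107.
Residuals: 36/107, -5/107, -90/107, 39/107, 20/107; SSR = 106/107.

SSR = 0.991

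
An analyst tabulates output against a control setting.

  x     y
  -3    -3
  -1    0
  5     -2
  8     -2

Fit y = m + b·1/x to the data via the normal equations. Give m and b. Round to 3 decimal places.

m = -2.141, b = -1.550

Normal-equation sums: Σ1 = 4, Σ1/x = -121/120, Σ1/x·1/x = 16801/14400.
Moment sums: Σy = -7, Σ1/x·y = 7/20.
MᵀM·[m, b]ᵀ = Mᵀy becomes [[4, -121/120]; [-121/120, 16801/14400]]·[m, b]ᵀ = [-7, 7/20]ᵀ.
Eliminating b: (16801/14400)·(row 1) − (-121/120)·(row 2) gives (17521/4800)·m = (16801/14400)·(-7) − (-121/120)·(7/20) = -4501/576, so m = -16075/7509.
Then b = ((7/20) − (-121/120)·(-16075/7509))/(16801/14400) = -3880/2503.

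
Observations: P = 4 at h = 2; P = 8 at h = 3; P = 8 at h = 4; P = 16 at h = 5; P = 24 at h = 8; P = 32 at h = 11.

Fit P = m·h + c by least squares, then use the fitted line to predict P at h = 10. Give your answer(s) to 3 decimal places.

P̂ = 29.577

From the data, Σh·h = 239, Σh = 33, Σ1 = 6.
Moment sums: Σh·P = 688, ΣP = 92.
XᵀX·[m, c]ᵀ = XᵀP becomes [[239, 33]; [33, 6]]·[m, c]ᵀ = [688, 92]ᵀ.
det = 239·6 − 33² = 345.
m = (688·6 − 33·92)/345 = 364/115; c = (239·92 − 33·688)/345 = -716/345.
At h = 10: P̂ = (364/115)·(10) + (-716/345)·(1) = 10204/345.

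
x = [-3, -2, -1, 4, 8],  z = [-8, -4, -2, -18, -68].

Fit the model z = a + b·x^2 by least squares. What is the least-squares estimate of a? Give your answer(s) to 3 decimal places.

a = -0.028

Sums needed: Σ1 = 5, Σx^2 = 94, Σx^2·x^2 = 4450.
For Aᵀz: Σz = -100, Σx^2·z = -4730.
So AᵀA·[a, b]ᵀ = Aᵀz: [[5, 94]; [94, 4450]]·[a, b]ᵀ = [-100, -4730]ᵀ.
Δ = 5·4450 − 94² = 13414.
a = ((-100)·4450 − 94·(-4730))/13414 = -10/353; b = (5·(-4730) − 94·(-100))/13414 = -375/353.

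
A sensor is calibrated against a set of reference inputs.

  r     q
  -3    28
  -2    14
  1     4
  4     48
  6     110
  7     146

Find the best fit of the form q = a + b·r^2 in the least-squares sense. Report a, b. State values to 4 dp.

a = 1.4024, b = 2.9703

The normal equations are: 6·a + 115·b = 350;  115·a + 4051·b = 12194.
(Σ1 = 6, Σr^2 = 115, Σr^2·r^2 = 4051, Σq = 350, Σr^2·q = 12194.)
Eliminating b: 4051·(row 1) − 115·(row 2) gives 11081·a = 4051·350 − 115·12194 = 15540, so a = 2220/1583.
Then b = (12194 − 115·(2220/1583))/4051 = 4702/1583.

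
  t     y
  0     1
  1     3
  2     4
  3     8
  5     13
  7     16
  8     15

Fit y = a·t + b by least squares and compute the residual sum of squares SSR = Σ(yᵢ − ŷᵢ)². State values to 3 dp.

With design matrix M, MᵀM = [[152, 26]; [26, 7]] and Mᵀy = [332, 60]ᵀ.
det = 152·7 − 26² = 388.
a = (332·7 − 26·60)/388 = 191/97; b = (152·60 − 26·332)/388 = 122/97.
Residuals: -25/97, -22/97, -116/97, 81/97, 184/97, 93/97, -195/97; SSR = 1048/97.

SSR = 10.804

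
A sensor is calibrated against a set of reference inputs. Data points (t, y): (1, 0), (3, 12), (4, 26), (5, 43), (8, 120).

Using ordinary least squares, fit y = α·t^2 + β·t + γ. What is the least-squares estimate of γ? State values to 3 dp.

From the data, Σt^2·t^2 = 5059, Σt^2·t = 729, Σt^2 = 115, Σt·t = 115, Σt = 21, Σ1 = 5.
For Aᵀy: Σt^2·y = 9279, Σt·y = 1315, Σy = 201.
So AᵀA·[α, β, γ]ᵀ = Aᵀy: [[5059, 729, 115]; [729, 115, 21]; [115, 21, 5]]·[α, β, γ]ᵀ = [9279, 1315, 201]ᵀ.
Row-reducing yields α = 11205/5224, β = -11081/5224, γ = -585/2612.

γ = -0.224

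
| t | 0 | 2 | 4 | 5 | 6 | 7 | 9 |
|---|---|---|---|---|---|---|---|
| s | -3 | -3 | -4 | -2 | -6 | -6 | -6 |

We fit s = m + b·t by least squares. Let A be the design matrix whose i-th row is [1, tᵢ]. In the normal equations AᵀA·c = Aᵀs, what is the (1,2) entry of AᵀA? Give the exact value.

33

Row 1 ↔ basis 1, column 2 ↔ basis t, so (AᵀA)_{1,2} = Σᵢ t = (1)·(0) + (1)·(2) + (1)·(4) + (1)·(5) + (1)·(6) + (1)·(7) + (1)·(9) = 33.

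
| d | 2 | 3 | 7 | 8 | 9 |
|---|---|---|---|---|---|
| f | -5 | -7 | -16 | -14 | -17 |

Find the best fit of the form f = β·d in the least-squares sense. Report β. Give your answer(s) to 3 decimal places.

Setting ∂/∂β … = 0 gives: 207·β = -408.
(Σd·d = 207, Σd·f = -408.)
β = (-408)/207 = -1.97101.

β = -1.971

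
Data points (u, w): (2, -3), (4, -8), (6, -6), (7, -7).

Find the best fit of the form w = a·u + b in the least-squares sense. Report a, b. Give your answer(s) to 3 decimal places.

a = -0.610, b = -3.102

AᵀA·[a, b]ᵀ = Aᵀw reads: 105·a + 19·b = -123;  19·a + 4·b = -24.
(Σu·u = 105, Σu = 19, Σ1 = 4, Σu·w = -123, Σw = -24.)
Determinant 105·4 − 19² = 59.
a = ((-123)·4 − 19·(-24))/59 = -36/59; b = (105·(-24) − 19·(-123))/59 = -183/59.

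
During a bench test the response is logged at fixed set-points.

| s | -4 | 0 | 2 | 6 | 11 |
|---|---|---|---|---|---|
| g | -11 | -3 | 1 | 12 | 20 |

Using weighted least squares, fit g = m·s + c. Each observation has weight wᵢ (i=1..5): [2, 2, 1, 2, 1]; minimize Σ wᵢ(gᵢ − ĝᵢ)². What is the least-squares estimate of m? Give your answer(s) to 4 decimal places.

m = 2.1666

The normal system MᵀWM·[m, c]ᵀ = MᵀWg is [[229, 17]; [17, 8]]·[m, c]ᵀ = [454, 17]ᵀ.
Δ = 229·8 − 17² = 1543.
m = (454·8 − 17·17)/1543 = 3343/1543; c = (229·17 − 17·454)/1543 = -3825/1543.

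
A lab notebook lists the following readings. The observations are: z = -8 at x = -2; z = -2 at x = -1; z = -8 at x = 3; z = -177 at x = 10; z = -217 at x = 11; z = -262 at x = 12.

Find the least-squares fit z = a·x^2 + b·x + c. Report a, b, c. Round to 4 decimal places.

a = -2.0217, b = 2.1684, c = 3.4452

From the data, Σx^2·x^2 = 45475, Σx^2·x = 4077, Σx^2 = 379, Σx·x = 379, Σx = 33, Σ1 = 6.
Right-hand side: Σx^2·z = -81791, Σx·z = -7307, Σz = -674.
Inverting the 3×3 Gram matrix, [a, b, c]ᵀ = [-343375/169844, 368285/169844, 146286/42461]ᵀ.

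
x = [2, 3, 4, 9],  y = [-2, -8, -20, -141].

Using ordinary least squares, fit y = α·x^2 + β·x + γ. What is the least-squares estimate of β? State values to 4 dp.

β = 4.1718

Setting ∂/∂α … = 0 gives: 6914·α + 828·β + 110·γ = -11821;  828·α + 110·β + 18·γ = -1377;  110·α + 18·β + 4·γ = -171.
Solving the 3×3 system (Gaussian elimination) gives α = -4139/1892, β = 7893/1892, γ = -2579/1892.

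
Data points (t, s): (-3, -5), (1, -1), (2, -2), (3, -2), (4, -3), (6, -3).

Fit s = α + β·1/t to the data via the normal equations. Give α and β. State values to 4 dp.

α = -3.6285, β = 3.0110

Entries of MᵀM: Σ1 = 6, Σ1/t = 23/12, Σ1/t·1/t = 25/16.
Moment sums: Σs = -16, Σ1/t·s = -9/4.
MᵀM·[α, β]ᵀ = Mᵀs becomes [[6, 23/12]; [23/12, 25/16]]·[α, β]ᵀ = [-16, -9/4]ᵀ.
Δ = 6·(25/16) − (23/12)² = 821/144.
α = ((-16)·(25/16) − (23/12)·(-9/4))/(821/144) = -2979/821; β = (6·(-9/4) − (23/12)·(-16))/(821/144) = 2472/821.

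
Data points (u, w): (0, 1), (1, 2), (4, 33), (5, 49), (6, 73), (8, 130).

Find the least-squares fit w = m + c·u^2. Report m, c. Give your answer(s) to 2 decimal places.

m = 0.18, c = 2.02

Compute the Gram sums: Σ1 = 6, Σu^2 = 142, Σu^2·u^2 = 6274.
For Xᵀw: Σw = 288, Σu^2·w = 12703.
Normal equations: [[6, 142]; [142, 6274]]·[m, c]ᵀ = [288, 12703]ᵀ.
Eliminating c: 6274·(row 1) − 142·(row 2) gives 17480·m = 6274·288 − 142·12703 = 3086, so m = 1543/8740.
Then c = (12703 − 142·(1543/8740))/6274 = 17661/8740.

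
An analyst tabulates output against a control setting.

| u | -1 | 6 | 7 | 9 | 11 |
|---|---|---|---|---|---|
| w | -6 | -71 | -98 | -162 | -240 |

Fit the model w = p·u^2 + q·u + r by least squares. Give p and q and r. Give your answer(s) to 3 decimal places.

Entries of AᵀA: Σu^2·u^2 = 24900, Σu^2·u = 2618, Σu^2 = 288, Σu·u = 288, Σu = 32, Σ1 = 5.
Moment sums: Σu^2·w = -49526, Σu·w = -5204, Σw = -577.
AᵀA·[p, q, r]ᵀ = Aᵀw becomes [[24900, 2618, 288]; [2618, 288, 32]; [288, 32, 5]]·[p, q, r]ᵀ = [-49526, -5204, -577]ᵀ.
Row-reducing yields p = -17742/8767, q = 77783/113971, r = -364855/113971.

p = -2.024, q = 0.682, r = -3.201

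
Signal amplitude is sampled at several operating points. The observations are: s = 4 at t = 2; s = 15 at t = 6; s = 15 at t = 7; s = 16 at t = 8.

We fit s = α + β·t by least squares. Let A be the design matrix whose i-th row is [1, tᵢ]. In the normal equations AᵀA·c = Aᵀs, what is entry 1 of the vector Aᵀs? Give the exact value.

Entry 1 ↔ basis 1, so (Aᵀs)_{1} = Σᵢ sᵢ = (1)·(4) + (1)·(15) + (1)·(15) + (1)·(16) = 50.

50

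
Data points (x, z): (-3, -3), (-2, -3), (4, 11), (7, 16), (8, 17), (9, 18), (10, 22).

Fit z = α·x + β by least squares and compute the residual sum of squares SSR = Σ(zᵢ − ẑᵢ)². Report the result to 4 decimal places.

The normal system MᵀM·[α, β]ᵀ = Mᵀz is [[323, 33]; [33, 7]]·[α, β]ᵀ = [689, 78]ᵀ.
Determinant 323·7 − 33² = 1172.
α = (689·7 − 33·78)/1172 = 2249/1172; β = (323·78 − 33·689)/1172 = 2457/1172.
Residuals: 387/586, -1475/1172, 1439/1172, 138/293, -525/1172, -801/586, 837/1172; SSR = 7417/1172.

SSR = 6.3285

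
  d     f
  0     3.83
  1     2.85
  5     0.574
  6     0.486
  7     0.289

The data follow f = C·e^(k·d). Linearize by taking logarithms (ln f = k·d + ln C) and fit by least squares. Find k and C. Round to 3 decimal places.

k = -0.368, C = 3.940

Linearized form: ln f = k·d + ln C. From the 5 transformed points,
Over the data: Σd = 19.0000, Σ(d)² = 111.0000, Σln f = -0.1278, Σd·ln f = -14.7469.
Normal system: [[111.0000, 19.0000]; [19.0000, 5]]·[k, ln C]ᵀ = [-14.7469, -0.1278]ᵀ.
Solving (det = 194.0000): k = -0.36756, ln C = 1.37115, so C = exp(1.37115) = 3.93988.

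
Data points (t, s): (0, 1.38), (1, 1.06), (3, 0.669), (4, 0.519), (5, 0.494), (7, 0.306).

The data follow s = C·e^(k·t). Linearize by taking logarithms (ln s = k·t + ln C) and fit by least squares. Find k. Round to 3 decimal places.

k = -0.211

Taking logs, ln s = k·t + ln C, so regress ln s on t.
XᵀX = [[100.0000, 20.0000]; [20.0000, 6]], rhs = [-15.5863, -2.5669]ᵀ  (here Σt = 20.0000, Σ(t)² = 100.0000, Σln s = -2.5669, Σt·ln s = -15.5863).
Solving (det = 200.0000): k = -0.21090, ln C = 0.27520.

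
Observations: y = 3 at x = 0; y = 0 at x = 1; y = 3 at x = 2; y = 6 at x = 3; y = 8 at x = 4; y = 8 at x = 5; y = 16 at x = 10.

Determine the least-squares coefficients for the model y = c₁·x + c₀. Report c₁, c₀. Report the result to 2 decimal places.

MᵀM·[c₁, c₀]ᵀ = Mᵀy reads: 155·c₁ + 25·c₀ = 256;  25·c₁ + 7·c₀ = 44.
(Σx·x = 155, Σx = 25, Σ1 = 7, Σx·y = 256, Σy = 44.)
Determinant 155·7 − 25² = 460.
c₁ = (256·7 − 25·44)/460 = 173/115; c₀ = (155·44 − 25·256)/460 = 21/23.

c₁ = 1.50, c₀ = 0.91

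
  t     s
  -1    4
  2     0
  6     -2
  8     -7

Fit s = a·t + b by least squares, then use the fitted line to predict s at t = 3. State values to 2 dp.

ŝ = -0.43

With design matrix X, XᵀX = [[105, 15]; [15, 4]] and Xᵀs = [-72, -5]ᵀ.
Δ = 105·4 − 15² = 195.
a = ((-72)·4 − 15·(-5))/195 = -71/65; b = (105·(-5) − 15·(-72))/195 = 37/13.
At t = 3: ŝ = (-71/65)·(3) + (37/13)·(1) = -28/65.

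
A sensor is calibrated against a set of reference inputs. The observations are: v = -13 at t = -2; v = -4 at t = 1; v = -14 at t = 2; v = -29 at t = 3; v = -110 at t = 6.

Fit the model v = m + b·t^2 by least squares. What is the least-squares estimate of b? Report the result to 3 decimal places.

b = -3.020

The normal equations are: 5·m + 54·b = -170;  54·m + 1410·b = -4333.
Eliminating b: 1410·(row 1) − 54·(row 2) gives 4134·m = 1410·(-170) − 54·(-4333) = -5718, so m = -953/689.
Then b = ((-4333) − 54·(-953/689))/1410 = -12485/4134.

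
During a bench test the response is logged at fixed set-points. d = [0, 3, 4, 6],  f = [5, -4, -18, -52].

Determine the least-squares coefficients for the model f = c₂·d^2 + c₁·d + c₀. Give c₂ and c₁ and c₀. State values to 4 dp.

The normal equations are: 1633·c₂ + 307·c₁ + 61·c₀ = -2196;  307·c₂ + 61·c₁ + 13·c₀ = -396;  61·c₂ + 13·c₁ + 4·c₀ = -69.
(Σd^2·d^2 = 1633, Σd^2·d = 307, Σd^2 = 61, Σd·d = 61, Σd = 13, Σ1 = 4, Σd^2·f = -2196, Σd·f = -396, Σf = -69.)
Inverting the 3×3 Gram matrix, [c₂, c₁, c₀]ᵀ = [-41/20, 273/100, 257/50]ᵀ.

c₂ = -2.0500, c₁ = 2.7300, c₀ = 5.1400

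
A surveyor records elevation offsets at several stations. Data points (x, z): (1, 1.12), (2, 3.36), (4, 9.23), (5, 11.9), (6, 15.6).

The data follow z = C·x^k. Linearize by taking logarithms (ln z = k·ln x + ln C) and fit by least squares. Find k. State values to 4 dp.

Linearized form: ln z = k·ln x + ln C. From the 5 transformed points,
AᵀA = [[8.2030, 5.4806]; [5.4806, 5]], rhs = [12.8293, 8.7715]ᵀ  (here Σln x = 5.4806, Σ(ln x)² = 8.2030, Σln z = 8.7715, Σln x·ln z = 12.8293).
Solving (det = 10.9774): k = 1.46419, ln C = 0.14937.

k = 1.4642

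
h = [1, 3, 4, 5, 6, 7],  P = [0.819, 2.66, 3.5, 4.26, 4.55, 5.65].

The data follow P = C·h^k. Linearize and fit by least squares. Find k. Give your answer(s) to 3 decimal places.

k = 0.982

Taking logs, ln P = k·ln h + ln C, so regress ln P on ln h.
XᵀX = [[12.7160, 7.8320]; [7.8320, 6]], rhs = [11.2284, 6.7275]ᵀ  (here Σln h = 7.8320, Σ(ln h)² = 12.7160, Σln P = 6.7275, Σln h·ln P = 11.2284).
Slope k = (n·Σln h·ln P − Σln h·Σln P)/(n·Σ(ln h)² − (Σln h)²) = (6·11.2284 − 7.8320·6.7275)/14.9557 = 0.98162; ln C = (Σln P − k·Σln h)/n = -0.16010.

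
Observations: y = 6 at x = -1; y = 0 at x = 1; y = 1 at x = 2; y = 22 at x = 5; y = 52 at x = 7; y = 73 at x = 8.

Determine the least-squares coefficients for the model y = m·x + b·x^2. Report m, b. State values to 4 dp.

Forming AᵀA = [[144, 988]; [988, 7140]] and Aᵀy = [1054, 7780]ᵀ gives AᵀA·[m, b]ᵀ = Aᵀy.
Determinant 144·7140 − 988² = 52016.
m = (1054·7140 − 988·7780)/52016 = -20135/6502; b = (144·7780 − 988·1054)/52016 = 9871/6502.

m = -3.0967, b = 1.5181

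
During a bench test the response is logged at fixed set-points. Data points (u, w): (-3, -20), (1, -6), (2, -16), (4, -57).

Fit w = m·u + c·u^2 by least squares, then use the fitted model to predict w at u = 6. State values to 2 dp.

ŵ = -121.20

Entries of XᵀX: Σu·u = 30, Σu·u^2 = 46, Σu^2·u^2 = 354.
Right-hand side: Σu·w = -206, Σu^2·w = -1162.
So XᵀX·[m, c]ᵀ = Xᵀw: [[30, 46]; [46, 354]]·[m, c]ᵀ = [-206, -1162]ᵀ.
Eliminating c: 354·(row 1) − 46·(row 2) gives 8504·m = 354·(-206) − 46·(-1162) = -19472, so m = -2434/1063.
Then c = ((-1162) − 46·(-2434/1063))/354 = -3173/1063.
At u = 6: ŵ = (-2434/1063)·(6) + (-3173/1063)·(36) = -128832/1063.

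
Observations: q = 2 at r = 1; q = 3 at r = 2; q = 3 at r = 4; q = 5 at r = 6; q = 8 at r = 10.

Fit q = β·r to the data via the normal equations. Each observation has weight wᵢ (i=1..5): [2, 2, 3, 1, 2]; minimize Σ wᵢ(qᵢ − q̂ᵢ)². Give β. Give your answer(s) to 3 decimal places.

The normal equations are: 294·β = 242.
(Σwᵢ·r·r = 294, Σwᵢ·r·q = 242.)
β = 242/294 = 0.823129.

β = 0.823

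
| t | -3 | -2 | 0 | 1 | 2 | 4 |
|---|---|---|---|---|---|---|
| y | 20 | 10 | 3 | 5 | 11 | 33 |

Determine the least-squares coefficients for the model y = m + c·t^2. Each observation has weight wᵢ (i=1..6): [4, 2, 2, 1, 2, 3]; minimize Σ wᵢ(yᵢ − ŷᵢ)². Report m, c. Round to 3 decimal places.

m = 3.043, c = 1.875

With design matrix A, AᵀWA = [[14, 101]; [101, 1157]] and AᵀWy = [232, 2477]ᵀ.
Eliminating c: 1157·(row 1) − 101·(row 2) gives 5997·m = 1157·232 − 101·2477 = 18247, so m = 18247/5997.
Then c = (2477 − 101·(18247/5997))/1157 = 11246/5997.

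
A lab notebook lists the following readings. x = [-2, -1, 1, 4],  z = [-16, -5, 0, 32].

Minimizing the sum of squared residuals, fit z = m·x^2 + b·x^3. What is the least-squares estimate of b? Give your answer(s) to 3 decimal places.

b = 1.012

Compute the Gram sums: Σx^2·x^2 = 274, Σx^2·x^3 = 992, Σx^3·x^3 = 4162.
For Mᵀz: Σx^2·z = 443, Σx^3·z = 2181.
So MᵀM·[m, b]ᵀ = Mᵀz: [[274, 992]; [992, 4162]]·[m, b]ᵀ = [443, 2181]ᵀ.
det = 274·4162 − 992² = 156324.
m = (443·4162 − 992·2181)/156324 = -159893/78162; b = (274·2181 − 992·443)/156324 = 79069/78162.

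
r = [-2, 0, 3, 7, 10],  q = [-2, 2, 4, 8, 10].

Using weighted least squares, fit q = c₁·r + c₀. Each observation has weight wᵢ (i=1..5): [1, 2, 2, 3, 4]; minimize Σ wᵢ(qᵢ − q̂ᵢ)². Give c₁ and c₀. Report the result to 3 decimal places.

c₁ = 0.900, c₀ = 1.293

Setting ∂/∂c₁ … = 0 gives: 569·c₁ + 65·c₀ = 596;  65·c₁ + 12·c₀ = 74.
Eliminating c₀: 12·(row 1) − 65·(row 2) gives 2603·c₁ = 12·596 − 65·74 = 2342, so c₁ = 2342/2603.
Then c₀ = (74 − 65·(2342/2603))/12 = 3366/2603.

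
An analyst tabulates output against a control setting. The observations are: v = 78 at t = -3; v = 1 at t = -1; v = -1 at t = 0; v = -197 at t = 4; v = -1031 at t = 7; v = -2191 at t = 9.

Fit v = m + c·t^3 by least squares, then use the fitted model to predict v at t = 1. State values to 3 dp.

Entries of MᵀM: Σ1 = 6, Σt^3 = 1108, Σt^3·t^3 = 653916.
For Mᵀv: Σv = -3341, Σt^3·v = -1965587.
Eliminating c: 653916·(row 1) − 1108·(row 2) gives 2695832·m = 653916·(-3341) − 1108·(-1965587) = -6862960, so m = -857870/336979.
Then c = ((-1965587) − 1108·(-857870/336979))/653916 = -4045847/1347916.
At t = 1: v̂ = (-857870/336979)·(1) + (-4045847/1347916)·(1) = -7477327/1347916.

v̂ = -5.547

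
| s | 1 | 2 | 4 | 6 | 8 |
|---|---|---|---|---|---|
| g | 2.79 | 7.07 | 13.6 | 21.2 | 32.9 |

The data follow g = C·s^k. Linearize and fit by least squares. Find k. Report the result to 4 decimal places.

Taking logs, ln g = k·ln s + ln C, so regress ln g on ln s.
AᵀA = [[9.9367, 5.9506]; [5.9506, 5]], rhs = [17.7105, 12.1394]ᵀ  (here Σln s = 5.9506, Σ(ln s)² = 9.9367, Σln g = 12.1394, Σln s·ln g = 17.7105).
Δ = 9.9367·5 − (5.9506)² = 14.2736; k = (17.7105·5 − 5.9506·12.1394)/14.2736 = 1.14303, ln C = (9.9367·12.1394 − 5.9506·17.7105)/14.2736 = 1.06753.

k = 1.1430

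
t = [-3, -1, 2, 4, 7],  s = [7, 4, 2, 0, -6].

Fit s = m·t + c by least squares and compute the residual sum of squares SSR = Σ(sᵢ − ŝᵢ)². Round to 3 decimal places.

Setting ∂/∂m … = 0 gives: 79·m + 9·c = -63;  9·m + 5·c = 7.
Eliminating c: 5·(row 1) − 9·(row 2) gives 314·m = 5·(-63) − 9·7 = -378, so m = -189/157.
Then c = (7 − 9·(-189/157))/5 = 560/157.
Residuals: -28/157, -121/157, 132/157, 196/157, -179/157; SSR = 658/157.

SSR = 4.191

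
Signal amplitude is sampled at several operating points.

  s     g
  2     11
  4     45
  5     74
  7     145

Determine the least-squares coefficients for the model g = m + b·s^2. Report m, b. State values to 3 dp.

Setting ∂/∂m … = 0 gives: 4·m + 94·b = 275;  94·m + 3298·b = 9719.
Δ = 4·3298 − 94² = 4356.
m = (275·3298 − 94·9719)/4356 = -553/363; b = (4·9719 − 94·275)/4356 = 2171/726.

m = -1.523, b = 2.990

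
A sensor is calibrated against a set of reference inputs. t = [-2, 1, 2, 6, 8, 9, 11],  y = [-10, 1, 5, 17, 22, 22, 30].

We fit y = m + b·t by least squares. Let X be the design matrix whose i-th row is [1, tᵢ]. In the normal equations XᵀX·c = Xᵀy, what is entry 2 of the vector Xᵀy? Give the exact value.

837

Entry 2 ↔ basis t, so (Xᵀy)_{2} = Σᵢ (t)·yᵢ = (-2)·(-10) + (1)·(1) + (2)·(5) + (6)·(17) + (8)·(22) + (9)·(22) + (11)·(30) = 837.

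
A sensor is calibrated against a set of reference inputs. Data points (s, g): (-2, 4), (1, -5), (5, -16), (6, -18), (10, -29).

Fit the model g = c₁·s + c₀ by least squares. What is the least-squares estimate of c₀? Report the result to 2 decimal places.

c₀ = -1.87

From the data, Σs·s = 166, Σs = 20, Σ1 = 5.
For Mᵀg: Σs·g = -491, Σg = -64.
det = 166·5 − 20² = 430.
c₁ = ((-491)·5 − 20·(-64))/430 = -235/86; c₀ = (166·(-64) − 20·(-491))/430 = -402/215.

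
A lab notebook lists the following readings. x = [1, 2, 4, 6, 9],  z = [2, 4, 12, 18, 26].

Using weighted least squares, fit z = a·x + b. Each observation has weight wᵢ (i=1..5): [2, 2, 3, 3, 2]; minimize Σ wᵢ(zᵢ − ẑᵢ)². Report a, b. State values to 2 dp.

a = 3.09, b = -1.09

Forming MᵀWM = [[328, 54]; [54, 12]] and MᵀWz = [956, 154]ᵀ gives MᵀWM·[a, b]ᵀ = MᵀWz.
det = 328·12 − 54² = 1020.
a = (956·12 − 54·154)/1020 = 263/85; b = (328·154 − 54·956)/1020 = -278/255.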